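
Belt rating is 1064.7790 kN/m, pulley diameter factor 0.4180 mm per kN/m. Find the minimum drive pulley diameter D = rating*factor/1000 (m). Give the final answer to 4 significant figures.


D = 1064.7790 * 0.4180 / 1000
D = 0.4451 m


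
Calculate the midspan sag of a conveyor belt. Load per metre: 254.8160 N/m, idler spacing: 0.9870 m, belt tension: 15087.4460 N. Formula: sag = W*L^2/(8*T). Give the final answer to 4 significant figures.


sag = 254.8160 * 0.9870^2 / (8 * 15087.4460)
sag = 0.002057 m


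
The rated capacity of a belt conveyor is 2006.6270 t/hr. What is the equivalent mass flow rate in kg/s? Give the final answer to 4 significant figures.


m_dot = 2006.6270 * 1000 / 3600
m_dot = 557.4 kg/s


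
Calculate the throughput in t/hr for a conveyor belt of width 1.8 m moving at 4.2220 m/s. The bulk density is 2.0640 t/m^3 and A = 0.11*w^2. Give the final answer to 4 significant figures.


A = 0.11 * 1.8^2 = 0.3564 m^2
C = 0.3564 * 4.2220 * 2.0640 * 3600
C = 11180 t/hr


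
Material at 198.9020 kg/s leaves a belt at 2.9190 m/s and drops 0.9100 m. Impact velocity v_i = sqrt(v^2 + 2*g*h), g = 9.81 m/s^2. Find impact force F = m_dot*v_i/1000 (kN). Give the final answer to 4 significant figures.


v_i = sqrt(2.9190^2 + 2*9.81*0.9100) = 5.13564 m/s
F = 198.9020 * 5.13564 / 1000
F = 1.021 kN


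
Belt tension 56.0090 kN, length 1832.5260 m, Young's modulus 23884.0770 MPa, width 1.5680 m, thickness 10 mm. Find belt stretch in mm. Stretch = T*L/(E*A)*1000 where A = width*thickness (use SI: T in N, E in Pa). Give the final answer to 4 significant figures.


A = 1.5680 * 0.01 = 0.01568 m^2
Stretch = 56.0090*1000 * 1832.5260 / (23884.0770e6 * 0.01568) * 1000
Stretch = 274.1 mm


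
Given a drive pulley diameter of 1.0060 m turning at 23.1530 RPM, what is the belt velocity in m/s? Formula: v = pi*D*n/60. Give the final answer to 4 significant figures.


v = pi * 1.0060 * 23.1530 / 60
v = 1.220 m/s


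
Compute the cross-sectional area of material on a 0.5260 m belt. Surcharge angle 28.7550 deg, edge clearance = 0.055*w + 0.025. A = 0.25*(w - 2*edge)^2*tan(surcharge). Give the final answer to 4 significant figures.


edge = 0.055*0.5260 + 0.025 = 0.05393 m
ew = 0.5260 - 2*0.05393 = 0.41814 m
A = 0.25 * 0.41814^2 * tan(28.7550 deg)
A = 0.02399 m^2


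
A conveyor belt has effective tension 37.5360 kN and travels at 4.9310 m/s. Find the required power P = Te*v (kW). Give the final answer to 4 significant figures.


P = Te * v = 37.5360 * 4.9310
P = 185.1 kW


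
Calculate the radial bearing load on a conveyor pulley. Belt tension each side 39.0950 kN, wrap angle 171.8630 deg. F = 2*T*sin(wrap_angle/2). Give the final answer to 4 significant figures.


F = 2 * 39.0950 * sin(171.8630/2 deg)
F = 77.99 kN


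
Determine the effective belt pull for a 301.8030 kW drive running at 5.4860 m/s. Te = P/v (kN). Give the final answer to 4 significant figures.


Te = P / v = 301.8030 / 5.4860
Te = 55.01 kN


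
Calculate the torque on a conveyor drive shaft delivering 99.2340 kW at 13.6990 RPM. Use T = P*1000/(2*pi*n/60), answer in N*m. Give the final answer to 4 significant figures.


omega = 2*pi*13.6990/60 = 1.43456 rad/s
T = 99.2340*1000 / 1.43456
T = 69170 N*m


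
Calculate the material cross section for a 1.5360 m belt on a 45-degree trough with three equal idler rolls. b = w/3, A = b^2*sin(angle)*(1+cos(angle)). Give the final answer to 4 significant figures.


b = 1.5360/3 = 0.512 m
A = 0.512^2 * sin(45 deg) * (1 + cos(45 deg))
A = 0.3164 m^2


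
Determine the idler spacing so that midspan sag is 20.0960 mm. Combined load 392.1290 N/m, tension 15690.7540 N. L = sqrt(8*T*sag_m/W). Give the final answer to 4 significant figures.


sag = 20.0960/1000 = 0.020096 m
L = sqrt(8 * 15690.7540 * 0.020096 / 392.1290)
L = 2.536 m


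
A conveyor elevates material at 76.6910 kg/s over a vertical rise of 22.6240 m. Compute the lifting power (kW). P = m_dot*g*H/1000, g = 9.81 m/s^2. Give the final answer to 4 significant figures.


P = 76.6910 * 9.81 * 22.6240 / 1000
P = 17.02 kW


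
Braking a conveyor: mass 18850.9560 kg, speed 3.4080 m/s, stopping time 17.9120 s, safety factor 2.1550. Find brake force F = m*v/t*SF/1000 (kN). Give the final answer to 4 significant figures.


F = 18850.9560 * 3.4080 / 17.9120 * 2.1550 / 1000
F = 7.729 kN


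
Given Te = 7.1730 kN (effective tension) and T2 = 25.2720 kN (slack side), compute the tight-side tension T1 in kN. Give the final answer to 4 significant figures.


T1 = Te + T2 = 7.1730 + 25.2720
T1 = 32.45 kN


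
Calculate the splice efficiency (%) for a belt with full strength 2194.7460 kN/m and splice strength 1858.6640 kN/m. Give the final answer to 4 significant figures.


Eff = 1858.6640 / 2194.7460 * 100
Eff = 84.69 %


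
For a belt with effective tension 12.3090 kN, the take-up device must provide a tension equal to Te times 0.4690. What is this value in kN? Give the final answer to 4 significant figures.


T_tu = 12.3090 * 0.4690
T_tu = 5.773 kN


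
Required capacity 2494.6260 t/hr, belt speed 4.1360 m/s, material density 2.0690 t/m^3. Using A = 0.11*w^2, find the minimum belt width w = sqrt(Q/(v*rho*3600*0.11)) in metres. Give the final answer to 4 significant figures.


A_req = 2494.6260 / (4.1360 * 2.0690 * 3600) = 0.080977 m^2
w = sqrt(0.080977 / 0.11)
w = 0.8580 m


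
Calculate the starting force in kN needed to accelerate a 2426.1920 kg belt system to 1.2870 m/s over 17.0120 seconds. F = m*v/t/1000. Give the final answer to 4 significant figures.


F = 2426.1920 * 1.2870 / 17.0120 / 1000
F = 0.1835 kN


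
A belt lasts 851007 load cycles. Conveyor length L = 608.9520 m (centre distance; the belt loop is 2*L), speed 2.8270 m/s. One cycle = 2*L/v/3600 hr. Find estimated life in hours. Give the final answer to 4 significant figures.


cycle_time = 2 * 608.9520 / 2.8270 / 3600 = 0.11967 hr
life = 851007 * 0.11967 = 101800 hours


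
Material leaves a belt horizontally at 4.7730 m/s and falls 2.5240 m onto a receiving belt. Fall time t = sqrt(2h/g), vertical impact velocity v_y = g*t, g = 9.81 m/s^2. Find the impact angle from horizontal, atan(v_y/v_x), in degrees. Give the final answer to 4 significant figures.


t = sqrt(2*2.5240/9.81) = 0.71734 s
v_y = 9.81 * 0.71734 = 7.03711 m/s
angle = atan(7.03711 / 4.7730) = 55.85 deg


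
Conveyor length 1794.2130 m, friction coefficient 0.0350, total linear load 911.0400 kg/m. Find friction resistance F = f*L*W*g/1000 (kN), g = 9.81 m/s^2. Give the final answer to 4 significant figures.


F = 0.0350 * 1794.2130 * 911.0400 * 9.81 / 1000
F = 561.2 kN


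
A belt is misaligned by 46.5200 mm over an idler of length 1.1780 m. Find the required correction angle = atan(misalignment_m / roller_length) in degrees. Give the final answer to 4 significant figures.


misalign_m = 46.5200 / 1000 = 0.046520 m
angle = atan(0.046520 / 1.1780)
angle = 2.261 deg


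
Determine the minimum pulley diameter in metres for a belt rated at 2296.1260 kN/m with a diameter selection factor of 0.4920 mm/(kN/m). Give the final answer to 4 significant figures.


D = 2296.1260 * 0.4920 / 1000
D = 1.130 m


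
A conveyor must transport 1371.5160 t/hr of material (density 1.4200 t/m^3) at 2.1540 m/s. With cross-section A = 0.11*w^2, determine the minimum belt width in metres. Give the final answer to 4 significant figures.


A_req = 1371.5160 / (2.1540 * 1.4200 * 3600) = 0.124556 m^2
w = sqrt(0.124556 / 0.11)
w = 1.064 m


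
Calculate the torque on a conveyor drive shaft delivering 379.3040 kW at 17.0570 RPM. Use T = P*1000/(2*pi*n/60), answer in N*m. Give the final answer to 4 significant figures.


omega = 2*pi*17.0570/60 = 1.7862 rad/s
T = 379.3040*1000 / 1.7862
T = 212400 N*m


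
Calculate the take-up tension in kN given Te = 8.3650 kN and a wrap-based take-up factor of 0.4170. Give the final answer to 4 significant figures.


T_tu = 8.3650 * 0.4170
T_tu = 3.488 kN


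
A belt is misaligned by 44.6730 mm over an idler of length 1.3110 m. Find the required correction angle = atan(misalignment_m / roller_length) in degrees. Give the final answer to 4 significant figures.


misalign_m = 44.6730 / 1000 = 0.044673 m
angle = atan(0.044673 / 1.3110)
angle = 1.952 deg


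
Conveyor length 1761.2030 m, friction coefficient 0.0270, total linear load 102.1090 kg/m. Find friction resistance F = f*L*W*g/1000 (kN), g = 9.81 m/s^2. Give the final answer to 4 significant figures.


F = 0.0270 * 1761.2030 * 102.1090 * 9.81 / 1000
F = 47.63 kN


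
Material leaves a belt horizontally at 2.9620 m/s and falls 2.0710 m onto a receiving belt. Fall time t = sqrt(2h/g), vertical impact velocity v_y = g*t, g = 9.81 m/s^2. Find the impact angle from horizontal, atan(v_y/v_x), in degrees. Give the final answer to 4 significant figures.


t = sqrt(2*2.0710/9.81) = 0.649786 s
v_y = 9.81 * 0.649786 = 6.3744 m/s
angle = atan(6.3744 / 2.9620) = 65.08 deg


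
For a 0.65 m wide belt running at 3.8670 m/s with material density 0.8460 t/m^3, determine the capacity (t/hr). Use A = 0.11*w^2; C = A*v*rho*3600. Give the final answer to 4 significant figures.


A = 0.11 * 0.65^2 = 0.046475 m^2
C = 0.046475 * 3.8670 * 0.8460 * 3600
C = 547.4 t/hr


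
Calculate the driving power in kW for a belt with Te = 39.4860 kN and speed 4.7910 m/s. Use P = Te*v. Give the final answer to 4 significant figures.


P = Te * v = 39.4860 * 4.7910
P = 189.2 kW


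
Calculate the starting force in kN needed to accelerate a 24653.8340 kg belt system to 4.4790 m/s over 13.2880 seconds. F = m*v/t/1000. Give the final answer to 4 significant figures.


F = 24653.8340 * 4.4790 / 13.2880 / 1000
F = 8.310 kN


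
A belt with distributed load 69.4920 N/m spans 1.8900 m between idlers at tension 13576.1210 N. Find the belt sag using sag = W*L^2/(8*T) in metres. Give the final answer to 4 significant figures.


sag = 69.4920 * 1.8900^2 / (8 * 13576.1210)
sag = 0.002286 m


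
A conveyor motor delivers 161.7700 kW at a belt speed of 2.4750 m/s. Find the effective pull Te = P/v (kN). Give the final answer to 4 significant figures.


Te = P / v = 161.7700 / 2.4750
Te = 65.36 kN


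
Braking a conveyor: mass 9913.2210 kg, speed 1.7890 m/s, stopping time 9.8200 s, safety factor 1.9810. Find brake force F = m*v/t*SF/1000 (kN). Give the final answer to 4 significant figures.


F = 9913.2210 * 1.7890 / 9.8200 * 1.9810 / 1000
F = 3.578 kN


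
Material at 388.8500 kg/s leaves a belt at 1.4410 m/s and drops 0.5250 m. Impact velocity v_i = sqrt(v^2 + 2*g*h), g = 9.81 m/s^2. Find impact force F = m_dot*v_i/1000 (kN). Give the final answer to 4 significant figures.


v_i = sqrt(1.4410^2 + 2*9.81*0.5250) = 3.51809 m/s
F = 388.8500 * 3.51809 / 1000
F = 1.368 kN


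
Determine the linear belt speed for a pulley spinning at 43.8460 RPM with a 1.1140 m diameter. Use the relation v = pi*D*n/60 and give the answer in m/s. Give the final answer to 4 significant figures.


v = pi * 1.1140 * 43.8460 / 60
v = 2.557 m/s


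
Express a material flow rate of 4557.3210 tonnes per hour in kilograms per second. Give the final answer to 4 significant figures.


m_dot = 4557.3210 * 1000 / 3600
m_dot = 1266 kg/s


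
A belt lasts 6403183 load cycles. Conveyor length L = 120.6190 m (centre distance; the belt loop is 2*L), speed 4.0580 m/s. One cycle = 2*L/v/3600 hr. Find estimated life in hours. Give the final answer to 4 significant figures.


cycle_time = 2 * 120.6190 / 4.0580 / 3600 = 0.0165132 hr
life = 6403183 * 0.0165132 = 105700 hours


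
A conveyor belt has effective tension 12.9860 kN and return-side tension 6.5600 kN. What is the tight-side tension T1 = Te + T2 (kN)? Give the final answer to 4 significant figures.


T1 = Te + T2 = 12.9860 + 6.5600
T1 = 19.55 kN


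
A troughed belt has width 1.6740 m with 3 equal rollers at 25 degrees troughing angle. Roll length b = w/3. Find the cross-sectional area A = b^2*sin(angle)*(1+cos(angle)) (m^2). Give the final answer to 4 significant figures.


b = 1.6740/3 = 0.558 m
A = 0.558^2 * sin(25 deg) * (1 + cos(25 deg))
A = 0.2508 m^2


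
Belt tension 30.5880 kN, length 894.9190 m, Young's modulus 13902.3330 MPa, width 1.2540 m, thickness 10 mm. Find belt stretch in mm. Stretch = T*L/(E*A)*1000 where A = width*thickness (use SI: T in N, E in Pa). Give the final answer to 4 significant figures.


A = 1.2540 * 0.01 = 0.01254 m^2
Stretch = 30.5880*1000 * 894.9190 / (13902.3330e6 * 0.01254) * 1000
Stretch = 157.0 mm


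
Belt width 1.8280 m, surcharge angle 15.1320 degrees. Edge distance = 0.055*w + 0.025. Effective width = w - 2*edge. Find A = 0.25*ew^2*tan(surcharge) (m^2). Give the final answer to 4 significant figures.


edge = 0.055*1.8280 + 0.025 = 0.12554 m
ew = 1.8280 - 2*0.12554 = 1.57692 m
A = 0.25 * 1.57692^2 * tan(15.1320 deg)
A = 0.1681 m^2


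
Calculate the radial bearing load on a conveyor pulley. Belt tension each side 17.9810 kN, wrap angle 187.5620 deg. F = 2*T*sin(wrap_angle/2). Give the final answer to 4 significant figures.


F = 2 * 17.9810 * sin(187.5620/2 deg)
F = 35.88 kN


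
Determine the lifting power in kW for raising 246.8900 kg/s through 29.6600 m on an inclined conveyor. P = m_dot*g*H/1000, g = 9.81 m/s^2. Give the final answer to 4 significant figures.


P = 246.8900 * 9.81 * 29.6600 / 1000
P = 71.84 kW


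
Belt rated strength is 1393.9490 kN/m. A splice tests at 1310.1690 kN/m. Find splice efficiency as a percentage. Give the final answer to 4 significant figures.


Eff = 1310.1690 / 1393.9490 * 100
Eff = 93.99 %


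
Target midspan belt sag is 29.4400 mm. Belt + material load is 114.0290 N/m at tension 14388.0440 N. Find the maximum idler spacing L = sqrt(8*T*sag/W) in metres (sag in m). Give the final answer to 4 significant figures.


sag = 29.4400/1000 = 0.029440 m
L = sqrt(8 * 14388.0440 * 0.029440 / 114.0290)
L = 5.451 m


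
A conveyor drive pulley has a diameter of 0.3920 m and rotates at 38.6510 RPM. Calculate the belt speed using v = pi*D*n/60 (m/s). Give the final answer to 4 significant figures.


v = pi * 0.3920 * 38.6510 / 60
v = 0.7933 m/s


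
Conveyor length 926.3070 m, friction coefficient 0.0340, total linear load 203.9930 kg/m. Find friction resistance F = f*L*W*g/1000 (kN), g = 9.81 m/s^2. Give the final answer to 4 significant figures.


F = 0.0340 * 926.3070 * 203.9930 * 9.81 / 1000
F = 63.03 kN


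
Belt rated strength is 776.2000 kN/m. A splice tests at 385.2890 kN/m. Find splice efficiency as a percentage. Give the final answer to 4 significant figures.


Eff = 385.2890 / 776.2000 * 100
Eff = 49.64 %


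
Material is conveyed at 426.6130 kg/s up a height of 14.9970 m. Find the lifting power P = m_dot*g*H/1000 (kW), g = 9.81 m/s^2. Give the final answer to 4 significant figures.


P = 426.6130 * 9.81 * 14.9970 / 1000
P = 62.76 kW


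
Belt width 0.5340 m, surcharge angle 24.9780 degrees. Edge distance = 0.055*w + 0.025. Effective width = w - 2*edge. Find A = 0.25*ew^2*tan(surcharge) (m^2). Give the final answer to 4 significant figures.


edge = 0.055*0.5340 + 0.025 = 0.05437 m
ew = 0.5340 - 2*0.05437 = 0.42526 m
A = 0.25 * 0.42526^2 * tan(24.9780 deg)
A = 0.02106 m^2


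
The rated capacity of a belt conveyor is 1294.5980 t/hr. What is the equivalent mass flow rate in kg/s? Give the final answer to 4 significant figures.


m_dot = 1294.5980 * 1000 / 3600
m_dot = 359.6 kg/s


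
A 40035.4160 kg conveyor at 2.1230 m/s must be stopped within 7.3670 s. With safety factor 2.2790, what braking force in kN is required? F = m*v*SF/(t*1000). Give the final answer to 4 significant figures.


F = 40035.4160 * 2.1230 / 7.3670 * 2.2790 / 1000
F = 26.29 kN


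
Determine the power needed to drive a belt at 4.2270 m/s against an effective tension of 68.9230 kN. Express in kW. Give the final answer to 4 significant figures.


P = Te * v = 68.9230 * 4.2270
P = 291.3 kW


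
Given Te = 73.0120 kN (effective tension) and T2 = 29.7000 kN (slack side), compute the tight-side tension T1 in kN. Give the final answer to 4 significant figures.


T1 = Te + T2 = 73.0120 + 29.7000
T1 = 102.7 kN


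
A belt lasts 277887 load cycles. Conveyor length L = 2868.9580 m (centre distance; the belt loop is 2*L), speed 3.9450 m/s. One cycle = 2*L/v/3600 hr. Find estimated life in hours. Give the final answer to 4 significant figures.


cycle_time = 2 * 2868.9580 / 3.9450 / 3600 = 0.404022 hr
life = 277887 * 0.404022 = 112300 hours


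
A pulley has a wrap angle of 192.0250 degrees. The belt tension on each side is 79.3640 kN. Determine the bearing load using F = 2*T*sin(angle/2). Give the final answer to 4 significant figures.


F = 2 * 79.3640 * sin(192.0250/2 deg)
F = 157.9 kN


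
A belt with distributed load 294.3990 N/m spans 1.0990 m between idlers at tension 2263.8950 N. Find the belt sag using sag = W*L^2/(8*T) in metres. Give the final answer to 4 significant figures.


sag = 294.3990 * 1.0990^2 / (8 * 2263.8950)
sag = 0.01963 m


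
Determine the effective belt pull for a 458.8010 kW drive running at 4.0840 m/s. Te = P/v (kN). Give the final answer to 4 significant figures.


Te = P / v = 458.8010 / 4.0840
Te = 112.3 kN


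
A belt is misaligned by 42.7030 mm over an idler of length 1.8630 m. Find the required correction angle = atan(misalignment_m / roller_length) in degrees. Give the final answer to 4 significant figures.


misalign_m = 42.7030 / 1000 = 0.042703 m
angle = atan(0.042703 / 1.8630)
angle = 1.313 deg


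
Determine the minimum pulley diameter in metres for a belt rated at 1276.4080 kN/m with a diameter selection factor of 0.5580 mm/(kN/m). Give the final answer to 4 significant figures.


D = 1276.4080 * 0.5580 / 1000
D = 0.7122 m


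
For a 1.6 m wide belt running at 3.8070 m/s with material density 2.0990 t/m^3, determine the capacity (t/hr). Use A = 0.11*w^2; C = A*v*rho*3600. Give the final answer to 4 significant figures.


A = 0.11 * 1.6^2 = 0.2816 m^2
C = 0.2816 * 3.8070 * 2.0990 * 3600
C = 8101 t/hr


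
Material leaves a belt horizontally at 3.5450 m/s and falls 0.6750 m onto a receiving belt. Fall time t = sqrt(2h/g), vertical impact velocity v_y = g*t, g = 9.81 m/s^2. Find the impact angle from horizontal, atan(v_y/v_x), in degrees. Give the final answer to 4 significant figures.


t = sqrt(2*0.6750/9.81) = 0.370965 s
v_y = 9.81 * 0.370965 = 3.63917 m/s
angle = atan(3.63917 / 3.5450) = 45.75 deg


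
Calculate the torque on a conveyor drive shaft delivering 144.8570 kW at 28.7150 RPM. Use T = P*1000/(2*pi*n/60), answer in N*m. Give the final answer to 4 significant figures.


omega = 2*pi*28.7150/60 = 3.00703 rad/s
T = 144.8570*1000 / 3.00703
T = 48170 N*m


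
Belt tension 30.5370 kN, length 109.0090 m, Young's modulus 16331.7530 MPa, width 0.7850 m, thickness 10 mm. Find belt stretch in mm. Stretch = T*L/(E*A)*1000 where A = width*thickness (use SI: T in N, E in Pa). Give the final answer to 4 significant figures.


A = 0.7850 * 0.01 = 0.00785 m^2
Stretch = 30.5370*1000 * 109.0090 / (16331.7530e6 * 0.00785) * 1000
Stretch = 25.96 mm


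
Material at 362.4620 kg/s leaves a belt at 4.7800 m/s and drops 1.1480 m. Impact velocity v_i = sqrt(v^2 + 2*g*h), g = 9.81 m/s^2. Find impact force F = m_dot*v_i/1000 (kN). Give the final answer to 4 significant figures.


v_i = sqrt(4.7800^2 + 2*9.81*1.1480) = 6.73589 m/s
F = 362.4620 * 6.73589 / 1000
F = 2.442 kN


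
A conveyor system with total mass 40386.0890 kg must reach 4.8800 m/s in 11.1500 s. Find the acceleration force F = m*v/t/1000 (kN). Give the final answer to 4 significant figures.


F = 40386.0890 * 4.8800 / 11.1500 / 1000
F = 17.68 kN


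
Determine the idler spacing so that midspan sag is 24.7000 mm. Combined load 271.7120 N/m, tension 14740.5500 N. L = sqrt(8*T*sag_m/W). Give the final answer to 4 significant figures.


sag = 24.7000/1000 = 0.024700 m
L = sqrt(8 * 14740.5500 * 0.024700 / 271.7120)
L = 3.274 m


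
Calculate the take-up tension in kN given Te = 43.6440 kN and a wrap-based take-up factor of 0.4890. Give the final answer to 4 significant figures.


T_tu = 43.6440 * 0.4890
T_tu = 21.34 kN


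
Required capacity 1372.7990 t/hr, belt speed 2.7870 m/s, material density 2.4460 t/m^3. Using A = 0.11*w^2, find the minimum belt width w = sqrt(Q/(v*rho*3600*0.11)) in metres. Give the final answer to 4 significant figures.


A_req = 1372.7990 / (2.7870 * 2.4460 * 3600) = 0.0559385 m^2
w = sqrt(0.0559385 / 0.11)
w = 0.7131 m


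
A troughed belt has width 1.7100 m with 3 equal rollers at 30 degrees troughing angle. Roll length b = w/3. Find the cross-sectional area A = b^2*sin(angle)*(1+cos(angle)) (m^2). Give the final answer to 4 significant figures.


b = 1.7100/3 = 0.57 m
A = 0.57^2 * sin(30 deg) * (1 + cos(30 deg))
A = 0.3031 m^2


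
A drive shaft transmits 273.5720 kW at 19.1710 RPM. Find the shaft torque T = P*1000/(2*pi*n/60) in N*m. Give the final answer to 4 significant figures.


omega = 2*pi*19.1710/60 = 2.00758 rad/s
T = 273.5720*1000 / 2.00758
T = 136300 N*m


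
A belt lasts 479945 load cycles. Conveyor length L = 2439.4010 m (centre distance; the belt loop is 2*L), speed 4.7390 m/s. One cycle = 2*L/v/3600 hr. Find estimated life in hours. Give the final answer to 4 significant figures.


cycle_time = 2 * 2439.4010 / 4.7390 / 3600 = 0.285972 hr
life = 479945 * 0.285972 = 137300 hours


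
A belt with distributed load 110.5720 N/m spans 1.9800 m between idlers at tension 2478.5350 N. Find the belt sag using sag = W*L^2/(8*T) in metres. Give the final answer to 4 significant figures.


sag = 110.5720 * 1.9800^2 / (8 * 2478.5350)
sag = 0.02186 m


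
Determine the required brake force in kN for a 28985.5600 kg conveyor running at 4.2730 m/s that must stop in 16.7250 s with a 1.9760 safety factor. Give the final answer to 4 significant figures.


F = 28985.5600 * 4.2730 / 16.7250 * 1.9760 / 1000
F = 14.63 kN


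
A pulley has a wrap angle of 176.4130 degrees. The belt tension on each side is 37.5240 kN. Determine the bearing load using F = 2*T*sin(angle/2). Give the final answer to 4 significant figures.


F = 2 * 37.5240 * sin(176.4130/2 deg)
F = 75.01 kN


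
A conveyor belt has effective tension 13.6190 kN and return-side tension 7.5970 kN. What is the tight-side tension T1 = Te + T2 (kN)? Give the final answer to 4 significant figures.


T1 = Te + T2 = 13.6190 + 7.5970
T1 = 21.22 kN


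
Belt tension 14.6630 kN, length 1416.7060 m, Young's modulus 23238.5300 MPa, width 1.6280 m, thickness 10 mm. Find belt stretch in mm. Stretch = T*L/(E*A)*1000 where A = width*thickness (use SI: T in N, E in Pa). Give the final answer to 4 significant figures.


A = 1.6280 * 0.01 = 0.01628 m^2
Stretch = 14.6630*1000 * 1416.7060 / (23238.5300e6 * 0.01628) * 1000
Stretch = 54.91 mm


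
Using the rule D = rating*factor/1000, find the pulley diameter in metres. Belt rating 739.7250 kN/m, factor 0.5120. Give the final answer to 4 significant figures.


D = 739.7250 * 0.5120 / 1000
D = 0.3787 m


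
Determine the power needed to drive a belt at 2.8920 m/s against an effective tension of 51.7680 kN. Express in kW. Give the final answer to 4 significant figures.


P = Te * v = 51.7680 * 2.8920
P = 149.7 kW


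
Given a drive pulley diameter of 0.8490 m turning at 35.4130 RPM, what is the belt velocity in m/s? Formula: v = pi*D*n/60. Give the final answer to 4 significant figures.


v = pi * 0.8490 * 35.4130 / 60
v = 1.574 m/s


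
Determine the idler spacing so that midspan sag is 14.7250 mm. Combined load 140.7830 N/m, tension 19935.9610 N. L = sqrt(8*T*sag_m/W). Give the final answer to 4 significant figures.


sag = 14.7250/1000 = 0.014725 m
L = sqrt(8 * 19935.9610 * 0.014725 / 140.7830)
L = 4.084 m


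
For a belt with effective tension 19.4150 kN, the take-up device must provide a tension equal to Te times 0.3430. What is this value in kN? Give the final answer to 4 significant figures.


T_tu = 19.4150 * 0.3430
T_tu = 6.659 kN


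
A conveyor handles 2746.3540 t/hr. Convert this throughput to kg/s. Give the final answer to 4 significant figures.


m_dot = 2746.3540 * 1000 / 3600
m_dot = 762.9 kg/s


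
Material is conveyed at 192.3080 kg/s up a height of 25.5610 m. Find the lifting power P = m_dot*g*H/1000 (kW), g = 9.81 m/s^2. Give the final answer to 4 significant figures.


P = 192.3080 * 9.81 * 25.5610 / 1000
P = 48.22 kW


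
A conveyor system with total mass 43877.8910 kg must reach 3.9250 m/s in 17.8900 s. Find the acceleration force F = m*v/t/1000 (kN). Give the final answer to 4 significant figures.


F = 43877.8910 * 3.9250 / 17.8900 / 1000
F = 9.627 kN


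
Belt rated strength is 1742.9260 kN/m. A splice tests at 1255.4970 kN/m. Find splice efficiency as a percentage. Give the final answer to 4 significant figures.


Eff = 1255.4970 / 1742.9260 * 100
Eff = 72.03 %


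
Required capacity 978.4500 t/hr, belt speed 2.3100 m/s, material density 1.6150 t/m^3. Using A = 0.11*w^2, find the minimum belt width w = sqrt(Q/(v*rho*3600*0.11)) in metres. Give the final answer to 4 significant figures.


A_req = 978.4500 / (2.3100 * 1.6150 * 3600) = 0.0728537 m^2
w = sqrt(0.0728537 / 0.11)
w = 0.8138 m


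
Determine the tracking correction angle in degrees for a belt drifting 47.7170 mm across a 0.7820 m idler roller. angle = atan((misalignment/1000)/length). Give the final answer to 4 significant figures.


misalign_m = 47.7170 / 1000 = 0.047717 m
angle = atan(0.047717 / 0.7820)
angle = 3.492 deg


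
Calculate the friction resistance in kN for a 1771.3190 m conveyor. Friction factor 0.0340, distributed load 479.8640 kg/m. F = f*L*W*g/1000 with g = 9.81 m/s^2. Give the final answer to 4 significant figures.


F = 0.0340 * 1771.3190 * 479.8640 * 9.81 / 1000
F = 283.5 kN


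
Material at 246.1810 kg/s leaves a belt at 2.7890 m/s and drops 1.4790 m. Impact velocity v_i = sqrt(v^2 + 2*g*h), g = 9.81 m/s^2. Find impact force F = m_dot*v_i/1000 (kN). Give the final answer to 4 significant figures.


v_i = sqrt(2.7890^2 + 2*9.81*1.4790) = 6.06601 m/s
F = 246.1810 * 6.06601 / 1000
F = 1.493 kN


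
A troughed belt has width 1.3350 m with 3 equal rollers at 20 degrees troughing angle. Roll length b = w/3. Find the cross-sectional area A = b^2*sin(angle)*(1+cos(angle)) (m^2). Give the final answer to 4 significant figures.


b = 1.3350/3 = 0.445 m
A = 0.445^2 * sin(20 deg) * (1 + cos(20 deg))
A = 0.1314 m^2


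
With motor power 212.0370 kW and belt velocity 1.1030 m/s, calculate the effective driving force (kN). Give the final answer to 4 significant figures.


Te = P / v = 212.0370 / 1.1030
Te = 192.2 kN


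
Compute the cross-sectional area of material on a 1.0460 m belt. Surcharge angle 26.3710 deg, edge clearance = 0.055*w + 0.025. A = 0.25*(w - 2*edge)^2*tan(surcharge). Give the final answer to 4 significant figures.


edge = 0.055*1.0460 + 0.025 = 0.08253 m
ew = 1.0460 - 2*0.08253 = 0.88094 m
A = 0.25 * 0.88094^2 * tan(26.3710 deg)
A = 0.09619 m^2


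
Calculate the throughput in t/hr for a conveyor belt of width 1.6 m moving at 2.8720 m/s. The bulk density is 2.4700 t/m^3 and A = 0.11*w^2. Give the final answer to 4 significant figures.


A = 0.11 * 1.6^2 = 0.2816 m^2
C = 0.2816 * 2.8720 * 2.4700 * 3600
C = 7191 t/hr


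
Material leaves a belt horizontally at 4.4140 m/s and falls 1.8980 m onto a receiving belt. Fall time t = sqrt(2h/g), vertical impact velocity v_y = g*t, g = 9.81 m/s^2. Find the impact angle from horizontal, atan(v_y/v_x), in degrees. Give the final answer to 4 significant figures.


t = sqrt(2*1.8980/9.81) = 0.622055 s
v_y = 9.81 * 0.622055 = 6.10236 m/s
angle = atan(6.10236 / 4.4140) = 54.12 deg


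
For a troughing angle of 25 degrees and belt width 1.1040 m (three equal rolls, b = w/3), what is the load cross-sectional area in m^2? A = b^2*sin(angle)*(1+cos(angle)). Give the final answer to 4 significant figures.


b = 1.1040/3 = 0.368 m
A = 0.368^2 * sin(25 deg) * (1 + cos(25 deg))
A = 0.1091 m^2


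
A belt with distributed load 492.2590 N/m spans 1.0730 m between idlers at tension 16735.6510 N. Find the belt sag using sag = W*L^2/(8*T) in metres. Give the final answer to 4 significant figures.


sag = 492.2590 * 1.0730^2 / (8 * 16735.6510)
sag = 0.004233 m


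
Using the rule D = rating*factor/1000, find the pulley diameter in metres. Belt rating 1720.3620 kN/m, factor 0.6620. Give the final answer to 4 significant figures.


D = 1720.3620 * 0.6620 / 1000
D = 1.139 m


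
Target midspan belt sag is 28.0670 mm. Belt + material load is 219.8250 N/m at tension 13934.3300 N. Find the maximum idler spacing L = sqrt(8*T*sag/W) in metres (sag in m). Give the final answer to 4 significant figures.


sag = 28.0670/1000 = 0.028067 m
L = sqrt(8 * 13934.3300 * 0.028067 / 219.8250)
L = 3.773 m


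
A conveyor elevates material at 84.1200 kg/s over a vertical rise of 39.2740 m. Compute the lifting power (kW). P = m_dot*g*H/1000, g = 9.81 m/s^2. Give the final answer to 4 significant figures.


P = 84.1200 * 9.81 * 39.2740 / 1000
P = 32.41 kW


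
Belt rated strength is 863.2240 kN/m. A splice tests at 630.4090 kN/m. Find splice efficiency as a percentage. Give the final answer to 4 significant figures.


Eff = 630.4090 / 863.2240 * 100
Eff = 73.03 %


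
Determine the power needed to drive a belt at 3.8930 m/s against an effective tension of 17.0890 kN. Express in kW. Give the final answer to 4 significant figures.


P = Te * v = 17.0890 * 3.8930
P = 66.53 kW


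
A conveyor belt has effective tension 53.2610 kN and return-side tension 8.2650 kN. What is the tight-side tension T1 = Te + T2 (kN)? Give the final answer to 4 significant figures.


T1 = Te + T2 = 53.2610 + 8.2650
T1 = 61.53 kN


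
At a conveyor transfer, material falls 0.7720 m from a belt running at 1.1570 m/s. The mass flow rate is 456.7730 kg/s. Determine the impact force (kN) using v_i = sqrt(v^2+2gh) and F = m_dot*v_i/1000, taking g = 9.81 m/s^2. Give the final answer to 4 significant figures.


v_i = sqrt(1.1570^2 + 2*9.81*0.7720) = 4.06021 m/s
F = 456.7730 * 4.06021 / 1000
F = 1.855 kN


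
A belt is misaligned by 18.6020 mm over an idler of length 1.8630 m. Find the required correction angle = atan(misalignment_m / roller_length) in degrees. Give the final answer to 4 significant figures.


misalign_m = 18.6020 / 1000 = 0.018602 m
angle = atan(0.018602 / 1.8630)
angle = 0.5721 deg


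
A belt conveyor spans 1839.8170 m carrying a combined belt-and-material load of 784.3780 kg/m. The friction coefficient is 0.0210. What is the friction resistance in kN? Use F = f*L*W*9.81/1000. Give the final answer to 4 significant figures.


F = 0.0210 * 1839.8170 * 784.3780 * 9.81 / 1000
F = 297.3 kN


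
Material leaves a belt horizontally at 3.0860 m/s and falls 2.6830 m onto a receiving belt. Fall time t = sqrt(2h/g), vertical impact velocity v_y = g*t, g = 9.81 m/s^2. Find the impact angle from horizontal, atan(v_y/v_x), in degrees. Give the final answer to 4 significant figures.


t = sqrt(2*2.6830/9.81) = 0.73959 s
v_y = 9.81 * 0.73959 = 7.25538 m/s
angle = atan(7.25538 / 3.0860) = 66.96 deg


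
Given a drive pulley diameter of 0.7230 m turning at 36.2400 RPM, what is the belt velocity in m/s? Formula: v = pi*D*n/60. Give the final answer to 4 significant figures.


v = pi * 0.7230 * 36.2400 / 60
v = 1.372 m/s


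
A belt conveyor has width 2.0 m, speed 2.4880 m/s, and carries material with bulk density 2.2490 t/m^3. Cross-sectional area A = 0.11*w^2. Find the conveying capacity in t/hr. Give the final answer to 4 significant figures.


A = 0.11 * 2.0^2 = 0.44 m^2
C = 0.44 * 2.4880 * 2.2490 * 3600
C = 8863 t/hr


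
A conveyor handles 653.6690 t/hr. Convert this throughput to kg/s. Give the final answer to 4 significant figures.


m_dot = 653.6690 * 1000 / 3600
m_dot = 181.6 kg/s


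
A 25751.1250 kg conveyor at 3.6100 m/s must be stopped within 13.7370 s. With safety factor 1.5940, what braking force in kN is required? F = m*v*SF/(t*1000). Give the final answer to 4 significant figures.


F = 25751.1250 * 3.6100 / 13.7370 * 1.5940 / 1000
F = 10.79 kN


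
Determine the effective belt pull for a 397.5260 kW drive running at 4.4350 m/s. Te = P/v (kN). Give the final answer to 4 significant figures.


Te = P / v = 397.5260 / 4.4350
Te = 89.63 kN


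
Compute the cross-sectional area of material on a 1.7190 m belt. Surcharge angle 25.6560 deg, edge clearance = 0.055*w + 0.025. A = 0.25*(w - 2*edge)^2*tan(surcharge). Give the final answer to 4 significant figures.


edge = 0.055*1.7190 + 0.025 = 0.119545 m
ew = 1.7190 - 2*0.119545 = 1.47991 m
A = 0.25 * 1.47991^2 * tan(25.6560 deg)
A = 0.2630 m^2


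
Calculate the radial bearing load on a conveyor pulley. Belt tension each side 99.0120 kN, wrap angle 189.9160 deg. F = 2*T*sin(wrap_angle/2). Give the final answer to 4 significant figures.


F = 2 * 99.0120 * sin(189.9160/2 deg)
F = 197.3 kN


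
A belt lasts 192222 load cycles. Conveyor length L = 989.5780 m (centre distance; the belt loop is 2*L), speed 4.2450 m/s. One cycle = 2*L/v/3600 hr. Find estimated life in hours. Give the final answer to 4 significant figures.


cycle_time = 2 * 989.5780 / 4.2450 / 3600 = 0.129509 hr
life = 192222 * 0.129509 = 24890 hours


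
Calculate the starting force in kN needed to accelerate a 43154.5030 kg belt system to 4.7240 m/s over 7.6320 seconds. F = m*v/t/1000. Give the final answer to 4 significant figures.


F = 43154.5030 * 4.7240 / 7.6320 / 1000
F = 26.71 kN


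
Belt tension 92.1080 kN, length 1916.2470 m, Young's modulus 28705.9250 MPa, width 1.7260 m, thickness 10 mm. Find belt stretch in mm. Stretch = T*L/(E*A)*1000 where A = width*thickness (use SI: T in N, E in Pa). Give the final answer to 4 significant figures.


A = 1.7260 * 0.01 = 0.01726 m^2
Stretch = 92.1080*1000 * 1916.2470 / (28705.9250e6 * 0.01726) * 1000
Stretch = 356.2 mm


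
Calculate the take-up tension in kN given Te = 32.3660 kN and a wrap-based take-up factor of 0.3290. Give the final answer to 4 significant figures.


T_tu = 32.3660 * 0.3290
T_tu = 10.65 kN


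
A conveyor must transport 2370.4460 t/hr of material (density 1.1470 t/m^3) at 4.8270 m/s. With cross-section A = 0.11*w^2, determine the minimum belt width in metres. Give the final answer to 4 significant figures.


A_req = 2370.4460 / (4.8270 * 1.1470 * 3600) = 0.118929 m^2
w = sqrt(0.118929 / 0.11)
w = 1.040 m


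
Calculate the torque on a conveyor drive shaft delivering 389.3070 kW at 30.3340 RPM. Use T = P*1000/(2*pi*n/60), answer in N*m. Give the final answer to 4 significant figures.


omega = 2*pi*30.3340/60 = 3.17657 rad/s
T = 389.3070*1000 / 3.17657
T = 122600 N*m


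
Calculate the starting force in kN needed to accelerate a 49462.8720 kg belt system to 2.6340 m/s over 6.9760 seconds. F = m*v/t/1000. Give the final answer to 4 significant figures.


F = 49462.8720 * 2.6340 / 6.9760 / 1000
F = 18.68 kN


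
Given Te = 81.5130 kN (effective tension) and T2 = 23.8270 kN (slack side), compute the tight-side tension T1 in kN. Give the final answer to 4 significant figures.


T1 = Te + T2 = 81.5130 + 23.8270
T1 = 105.3 kN


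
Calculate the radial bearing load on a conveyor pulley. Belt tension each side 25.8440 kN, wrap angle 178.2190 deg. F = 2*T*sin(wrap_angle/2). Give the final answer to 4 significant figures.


F = 2 * 25.8440 * sin(178.2190/2 deg)
F = 51.68 kN


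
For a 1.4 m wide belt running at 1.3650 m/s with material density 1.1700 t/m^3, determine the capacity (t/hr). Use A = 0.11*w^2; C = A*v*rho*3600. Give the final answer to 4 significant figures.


A = 0.11 * 1.4^2 = 0.2156 m^2
C = 0.2156 * 1.3650 * 1.1700 * 3600
C = 1240 t/hr


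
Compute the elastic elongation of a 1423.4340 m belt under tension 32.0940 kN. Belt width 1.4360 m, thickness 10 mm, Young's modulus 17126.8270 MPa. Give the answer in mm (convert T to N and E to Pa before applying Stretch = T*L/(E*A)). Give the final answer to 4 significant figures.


A = 1.4360 * 0.01 = 0.01436 m^2
Stretch = 32.0940*1000 * 1423.4340 / (17126.8270e6 * 0.01436) * 1000
Stretch = 185.8 mm


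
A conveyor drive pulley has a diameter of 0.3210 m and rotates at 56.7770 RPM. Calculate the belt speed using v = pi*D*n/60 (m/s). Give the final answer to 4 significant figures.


v = pi * 0.3210 * 56.7770 / 60
v = 0.9543 m/s


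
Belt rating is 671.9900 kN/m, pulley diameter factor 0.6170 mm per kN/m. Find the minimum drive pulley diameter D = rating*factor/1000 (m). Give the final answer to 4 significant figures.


D = 671.9900 * 0.6170 / 1000
D = 0.4146 m


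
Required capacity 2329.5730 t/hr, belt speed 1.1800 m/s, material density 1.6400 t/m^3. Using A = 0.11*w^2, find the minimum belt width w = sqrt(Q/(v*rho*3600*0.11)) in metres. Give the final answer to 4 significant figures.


A_req = 2329.5730 / (1.1800 * 1.6400 * 3600) = 0.334386 m^2
w = sqrt(0.334386 / 0.11)
w = 1.744 m


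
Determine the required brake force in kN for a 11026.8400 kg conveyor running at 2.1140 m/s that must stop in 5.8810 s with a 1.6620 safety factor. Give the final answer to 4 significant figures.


F = 11026.8400 * 2.1140 / 5.8810 * 1.6620 / 1000
F = 6.588 kN


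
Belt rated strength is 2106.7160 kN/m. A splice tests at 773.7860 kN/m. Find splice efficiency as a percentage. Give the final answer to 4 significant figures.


Eff = 773.7860 / 2106.7160 * 100
Eff = 36.73 %


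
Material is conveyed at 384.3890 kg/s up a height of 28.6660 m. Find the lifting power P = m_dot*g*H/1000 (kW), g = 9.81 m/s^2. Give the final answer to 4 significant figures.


P = 384.3890 * 9.81 * 28.6660 / 1000
P = 108.1 kW


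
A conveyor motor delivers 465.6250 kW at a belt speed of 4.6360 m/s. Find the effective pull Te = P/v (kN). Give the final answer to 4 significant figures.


Te = P / v = 465.6250 / 4.6360
Te = 100.4 kN


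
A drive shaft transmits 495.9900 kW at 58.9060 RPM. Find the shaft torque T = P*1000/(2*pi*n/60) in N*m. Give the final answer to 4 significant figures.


omega = 2*pi*58.9060/60 = 6.16862 rad/s
T = 495.9900*1000 / 6.16862
T = 80410 N*m


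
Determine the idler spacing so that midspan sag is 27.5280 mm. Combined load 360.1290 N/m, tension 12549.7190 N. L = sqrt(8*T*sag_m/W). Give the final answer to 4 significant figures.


sag = 27.5280/1000 = 0.027528 m
L = sqrt(8 * 12549.7190 * 0.027528 / 360.1290)
L = 2.770 m


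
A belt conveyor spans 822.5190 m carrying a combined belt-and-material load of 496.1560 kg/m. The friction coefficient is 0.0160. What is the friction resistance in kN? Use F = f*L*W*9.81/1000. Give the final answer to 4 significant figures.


F = 0.0160 * 822.5190 * 496.1560 * 9.81 / 1000
F = 64.06 kN


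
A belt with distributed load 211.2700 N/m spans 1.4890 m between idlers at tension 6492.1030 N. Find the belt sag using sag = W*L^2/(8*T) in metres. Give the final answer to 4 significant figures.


sag = 211.2700 * 1.4890^2 / (8 * 6492.1030)
sag = 0.009019 m


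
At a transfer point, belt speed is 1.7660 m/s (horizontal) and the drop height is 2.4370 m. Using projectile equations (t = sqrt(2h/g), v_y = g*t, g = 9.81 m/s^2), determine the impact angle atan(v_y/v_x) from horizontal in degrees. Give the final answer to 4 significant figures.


t = sqrt(2*2.4370/9.81) = 0.704869 s
v_y = 9.81 * 0.704869 = 6.91476 m/s
angle = atan(6.91476 / 1.7660) = 75.67 deg


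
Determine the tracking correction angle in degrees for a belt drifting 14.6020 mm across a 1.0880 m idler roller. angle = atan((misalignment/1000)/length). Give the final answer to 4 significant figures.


misalign_m = 14.6020 / 1000 = 0.014602 m
angle = atan(0.014602 / 1.0880)
angle = 0.7689 deg
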